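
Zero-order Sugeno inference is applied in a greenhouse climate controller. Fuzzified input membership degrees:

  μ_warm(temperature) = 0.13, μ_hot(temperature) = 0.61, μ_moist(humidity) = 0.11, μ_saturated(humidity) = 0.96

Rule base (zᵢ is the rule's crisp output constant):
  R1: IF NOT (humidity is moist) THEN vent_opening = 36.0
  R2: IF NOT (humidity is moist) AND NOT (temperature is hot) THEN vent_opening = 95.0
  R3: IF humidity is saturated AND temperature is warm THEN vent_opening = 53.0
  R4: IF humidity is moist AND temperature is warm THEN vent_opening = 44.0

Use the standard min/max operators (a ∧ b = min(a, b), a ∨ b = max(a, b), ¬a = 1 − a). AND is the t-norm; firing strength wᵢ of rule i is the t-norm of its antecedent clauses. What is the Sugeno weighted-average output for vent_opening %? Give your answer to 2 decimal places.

53.17

R1 (z=36.0): ¬moist=1−0.11=0.89 → w = 0.89
R2 (z=95.0): ¬moist=1−0.11=0.89, ¬hot=1−0.61=0.39; AND[min(a, b)] → w = 0.39
R3 (z=53.0): saturated=0.96, warm=0.13; AND[min(a, b)] → w = 0.13
R4 (z=44.0): moist=0.11, warm=0.13; AND[min(a, b)] → w = 0.11
Weighted average = (0.89·36.0 + 0.39·95.0 + 0.13·53.0 + 0.11·44.0) / (0.89 + 0.39 + 0.13 + 0.11)
  = 80.8200 / 1.5200 = 53.17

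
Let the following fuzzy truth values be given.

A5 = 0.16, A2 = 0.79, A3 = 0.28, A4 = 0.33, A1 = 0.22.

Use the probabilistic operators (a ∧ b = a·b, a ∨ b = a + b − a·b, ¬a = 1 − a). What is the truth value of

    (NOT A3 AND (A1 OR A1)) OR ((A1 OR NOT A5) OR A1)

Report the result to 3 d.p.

0.930

NOT A3 = 1 − 0.2800 = 0.7200
A1 OR A1 = a + b − a·b on (0.2200, 0.2200) = 0.3916
NOT A3 AND (A1 OR A1) = a·b on (0.7200, 0.3916) = 0.2820
NOT A5 = 1 − 0.1600 = 0.8400
A1 OR NOT A5 = a + b − a·b on (0.2200, 0.8400) = 0.8752
(A1 OR NOT A5) OR A1 = a + b − a·b on (0.8752, 0.2200) = 0.9027
(NOT A3 AND (A1 OR A1)) OR ((A1 OR NOT A5) OR A1) = a + b − a·b on (0.2820, 0.9027) = 0.9301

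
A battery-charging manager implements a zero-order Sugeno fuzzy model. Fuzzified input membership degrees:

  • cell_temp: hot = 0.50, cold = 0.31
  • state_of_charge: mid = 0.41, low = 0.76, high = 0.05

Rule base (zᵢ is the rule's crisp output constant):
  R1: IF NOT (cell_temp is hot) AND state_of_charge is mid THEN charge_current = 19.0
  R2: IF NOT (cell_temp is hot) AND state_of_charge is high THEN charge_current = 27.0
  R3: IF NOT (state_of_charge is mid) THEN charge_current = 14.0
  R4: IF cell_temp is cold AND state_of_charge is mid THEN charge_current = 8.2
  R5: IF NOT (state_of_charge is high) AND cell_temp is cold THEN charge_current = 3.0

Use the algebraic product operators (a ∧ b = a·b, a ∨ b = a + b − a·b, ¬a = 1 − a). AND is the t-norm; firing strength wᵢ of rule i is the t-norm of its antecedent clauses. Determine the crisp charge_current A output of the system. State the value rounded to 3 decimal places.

R1 (z=19.0): ¬hot=1−0.50=0.50, mid=0.41; AND[a·b] → w = 0.2050
R2 (z=27.0): ¬hot=1−0.50=0.50, high=0.05; AND[a·b] → w = 0.0250
R3 (z=14.0): ¬mid=1−0.41=0.59 → w = 0.5900
R4 (z=8.2): cold=0.31, mid=0.41; AND[a·b] → w = 0.1271
R5 (z=3.0): ¬high=1−0.05=0.95, cold=0.31; AND[a·b] → w = 0.2945
Weighted average = (0.2050·19.0 + 0.0250·27.0 + 0.5900·14.0 + 0.1271·8.2 + 0.2945·3.0) / (0.2050 + 0.0250 + 0.5900 + 0.1271 + 0.2945)
  = 14.7557 / 1.2416 = 11.884

11.884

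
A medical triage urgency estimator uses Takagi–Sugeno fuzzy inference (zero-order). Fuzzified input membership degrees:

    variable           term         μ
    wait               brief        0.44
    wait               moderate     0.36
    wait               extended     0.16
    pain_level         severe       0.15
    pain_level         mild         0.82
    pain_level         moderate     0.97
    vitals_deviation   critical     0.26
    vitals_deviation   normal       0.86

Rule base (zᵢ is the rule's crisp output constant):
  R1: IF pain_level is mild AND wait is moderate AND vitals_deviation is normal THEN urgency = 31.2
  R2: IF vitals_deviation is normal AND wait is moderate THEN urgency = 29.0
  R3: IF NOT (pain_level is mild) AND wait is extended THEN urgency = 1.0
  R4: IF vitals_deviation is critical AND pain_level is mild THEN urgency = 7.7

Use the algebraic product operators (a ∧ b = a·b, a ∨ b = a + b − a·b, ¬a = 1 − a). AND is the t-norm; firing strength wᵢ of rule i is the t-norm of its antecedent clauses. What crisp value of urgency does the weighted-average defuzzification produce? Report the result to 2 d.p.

R1 (z=31.2): mild=0.82, moderate=0.36, normal=0.86; AND[a·b] → w = 0.2539
R2 (z=29.0): normal=0.86, moderate=0.36; AND[a·b] → w = 0.3096
R3 (z=1.0): ¬mild=1−0.82=0.18, extended=0.16; AND[a·b] → w = 0.0288
R4 (z=7.7): critical=0.26, mild=0.82; AND[a·b] → w = 0.2132
Weighted average = (0.2539·31.2 + 0.3096·29.0 + 0.0288·1.0 + 0.2132·7.7) / (0.2539 + 0.3096 + 0.0288 + 0.2132)
  = 18.5696 / 0.8055 = 23.05

23.05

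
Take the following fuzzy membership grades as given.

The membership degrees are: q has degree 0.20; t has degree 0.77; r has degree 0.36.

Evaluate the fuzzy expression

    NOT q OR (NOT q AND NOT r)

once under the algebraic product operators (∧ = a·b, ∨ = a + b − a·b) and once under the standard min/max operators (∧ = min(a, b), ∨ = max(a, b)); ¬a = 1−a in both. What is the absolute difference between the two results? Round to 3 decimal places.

0.102

Under algebraic product:
  NOT q = 1 − 0.2000 = 0.8000
  NOT q = 1 − 0.2000 = 0.8000
  NOT r = 1 − 0.3600 = 0.6400
  NOT q AND NOT r = a·b on (0.8000, 0.6400) = 0.5120
  NOT q OR (NOT q AND NOT r) = a + b − a·b on (0.8000, 0.5120) = 0.9024
  → value = 0.9024
Under standard min/max:
  NOT q = 1 − 0.20 = 0.80
  NOT q = 1 − 0.20 = 0.80
  NOT r = 1 − 0.36 = 0.64
  NOT q AND NOT r = min(a, b) on (0.80, 0.64) = 0.64
  NOT q OR (NOT q AND NOT r) = max(a, b) on (0.80, 0.64) = 0.80
  → value = 0.8000
|0.9024 − 0.8000| = 0.102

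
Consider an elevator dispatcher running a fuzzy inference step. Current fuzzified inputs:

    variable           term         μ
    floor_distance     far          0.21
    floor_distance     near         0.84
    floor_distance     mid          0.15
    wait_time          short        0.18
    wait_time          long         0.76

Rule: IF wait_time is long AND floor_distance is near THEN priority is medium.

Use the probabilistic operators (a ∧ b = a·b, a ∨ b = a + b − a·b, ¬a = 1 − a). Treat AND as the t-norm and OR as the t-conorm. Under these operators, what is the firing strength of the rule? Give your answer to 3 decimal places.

0.638

firing strength: long=0.76, near=0.84; AND[a·b] → w = 0.6384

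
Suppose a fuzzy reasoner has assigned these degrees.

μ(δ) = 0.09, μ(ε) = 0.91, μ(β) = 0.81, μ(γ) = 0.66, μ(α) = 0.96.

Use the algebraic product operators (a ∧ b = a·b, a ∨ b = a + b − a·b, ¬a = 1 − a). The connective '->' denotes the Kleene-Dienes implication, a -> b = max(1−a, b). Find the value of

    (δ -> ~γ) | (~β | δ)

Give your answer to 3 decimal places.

0.934

~γ = 1 − 0.6600 = 0.3400
δ -> ~γ  [Kleene-Dienes: max(1−a, b)] with a=0.0900, b=0.3400 → 0.9100
~β = 1 − 0.8100 = 0.1900
~β | δ = a + b − a·b on (0.1900, 0.0900) = 0.2629
(δ -> ~γ) | (~β | δ) = a + b − a·b on (0.9100, 0.2629) = 0.9337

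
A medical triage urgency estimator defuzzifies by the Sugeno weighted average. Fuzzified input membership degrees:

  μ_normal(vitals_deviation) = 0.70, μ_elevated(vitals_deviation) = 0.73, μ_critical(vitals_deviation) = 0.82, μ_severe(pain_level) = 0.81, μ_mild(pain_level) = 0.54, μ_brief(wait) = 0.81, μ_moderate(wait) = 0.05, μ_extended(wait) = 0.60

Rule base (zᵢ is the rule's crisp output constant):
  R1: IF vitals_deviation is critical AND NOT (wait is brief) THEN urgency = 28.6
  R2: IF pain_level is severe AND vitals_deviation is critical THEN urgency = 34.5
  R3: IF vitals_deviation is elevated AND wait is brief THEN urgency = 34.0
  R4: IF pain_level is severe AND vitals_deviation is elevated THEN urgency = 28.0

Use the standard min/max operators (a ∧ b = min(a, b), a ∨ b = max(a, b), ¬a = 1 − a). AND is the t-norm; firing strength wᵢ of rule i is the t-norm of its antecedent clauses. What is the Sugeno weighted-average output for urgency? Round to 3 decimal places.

R1 (z=28.6): critical=0.82, ¬brief=1−0.81=0.19; AND[min(a, b)] → w = 0.19
R2 (z=34.5): severe=0.81, critical=0.82; AND[min(a, b)] → w = 0.81
R3 (z=34.0): elevated=0.73, brief=0.81; AND[min(a, b)] → w = 0.73
R4 (z=28.0): severe=0.81, elevated=0.73; AND[min(a, b)] → w = 0.73
Weighted average = (0.19·28.6 + 0.81·34.5 + 0.73·34.0 + 0.73·28.0) / (0.19 + 0.81 + 0.73 + 0.73)
  = 78.6390 / 2.4600 = 31.967

31.967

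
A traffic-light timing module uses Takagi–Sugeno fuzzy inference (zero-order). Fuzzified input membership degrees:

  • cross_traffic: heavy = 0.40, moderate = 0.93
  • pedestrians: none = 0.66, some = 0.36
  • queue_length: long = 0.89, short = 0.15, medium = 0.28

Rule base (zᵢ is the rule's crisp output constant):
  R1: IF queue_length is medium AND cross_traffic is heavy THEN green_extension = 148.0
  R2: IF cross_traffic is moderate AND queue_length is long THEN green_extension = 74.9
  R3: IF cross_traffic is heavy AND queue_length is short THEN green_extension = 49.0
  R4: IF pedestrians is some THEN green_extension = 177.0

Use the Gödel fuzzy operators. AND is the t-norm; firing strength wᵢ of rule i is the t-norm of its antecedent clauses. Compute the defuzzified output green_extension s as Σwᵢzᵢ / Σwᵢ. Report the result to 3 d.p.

R1 (z=148.0): medium=0.28, heavy=0.40; AND[min(a, b)] → w = 0.28
R2 (z=74.9): moderate=0.93, long=0.89; AND[min(a, b)] → w = 0.89
R3 (z=49.0): heavy=0.40, short=0.15; AND[min(a, b)] → w = 0.15
R4 (z=177.0): some=0.36 → w = 0.36
Weighted average = (0.28·148.0 + 0.89·74.9 + 0.15·49.0 + 0.36·177.0) / (0.28 + 0.89 + 0.15 + 0.36)
  = 179.1710 / 1.6800 = 106.649

106.649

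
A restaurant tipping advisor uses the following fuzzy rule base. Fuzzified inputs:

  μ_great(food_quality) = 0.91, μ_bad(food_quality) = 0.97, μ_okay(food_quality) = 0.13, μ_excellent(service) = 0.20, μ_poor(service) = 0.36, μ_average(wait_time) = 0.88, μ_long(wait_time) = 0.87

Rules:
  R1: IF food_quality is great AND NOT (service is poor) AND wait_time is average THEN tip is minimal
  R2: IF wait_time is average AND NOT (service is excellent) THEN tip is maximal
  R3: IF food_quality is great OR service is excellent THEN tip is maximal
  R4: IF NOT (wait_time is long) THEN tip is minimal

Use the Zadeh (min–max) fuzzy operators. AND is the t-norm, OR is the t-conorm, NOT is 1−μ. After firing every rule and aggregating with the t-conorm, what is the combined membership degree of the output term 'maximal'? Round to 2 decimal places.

R1: great=0.91, ¬poor=1−0.36=0.64, average=0.88; AND[min(a, b)] → w = 0.64
R2: average=0.88, ¬excellent=1−0.20=0.80; AND[min(a, b)] → w = 0.80
R3: great=0.91, excellent=0.20; OR[max(a, b)] → w = 0.91
R4: ¬long=1−0.87=0.13 → w = 0.13
Rules with consequent 'maximal': {R2, R3} → strengths 0.80, 0.91
Aggregate via t-conorm [max(a, b)]: 0.91

0.91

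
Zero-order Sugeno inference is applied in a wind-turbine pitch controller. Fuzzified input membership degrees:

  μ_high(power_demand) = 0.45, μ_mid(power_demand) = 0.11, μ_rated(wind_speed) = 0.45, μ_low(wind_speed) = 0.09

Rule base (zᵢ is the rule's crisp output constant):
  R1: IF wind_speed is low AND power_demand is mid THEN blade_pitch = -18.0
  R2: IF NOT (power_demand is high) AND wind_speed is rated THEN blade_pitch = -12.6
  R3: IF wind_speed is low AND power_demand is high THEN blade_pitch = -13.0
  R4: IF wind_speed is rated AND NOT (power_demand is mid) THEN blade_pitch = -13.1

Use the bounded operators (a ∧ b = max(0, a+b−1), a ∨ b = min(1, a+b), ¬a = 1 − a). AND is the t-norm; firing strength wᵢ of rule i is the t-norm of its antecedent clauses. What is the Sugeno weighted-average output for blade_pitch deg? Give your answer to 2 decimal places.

-13.10

R1 (z=-18.0): low=0.09, mid=0.11; AND[max(0, a+b−1)] → w = 0.00
R2 (z=-12.6): ¬high=1−0.45=0.55, rated=0.45; AND[max(0, a+b−1)] → w = 0.00
R3 (z=-13.0): low=0.09, high=0.45; AND[max(0, a+b−1)] → w = 0.00
R4 (z=-13.1): rated=0.45, ¬mid=1−0.11=0.89; AND[max(0, a+b−1)] → w = 0.34
Weighted average = (0.00·-18.0 + 0.00·-12.6 + 0.00·-13.0 + 0.34·-13.1) / (0.00 + 0.00 + 0.00 + 0.34)
  = -4.4540 / 0.3400 = -13.10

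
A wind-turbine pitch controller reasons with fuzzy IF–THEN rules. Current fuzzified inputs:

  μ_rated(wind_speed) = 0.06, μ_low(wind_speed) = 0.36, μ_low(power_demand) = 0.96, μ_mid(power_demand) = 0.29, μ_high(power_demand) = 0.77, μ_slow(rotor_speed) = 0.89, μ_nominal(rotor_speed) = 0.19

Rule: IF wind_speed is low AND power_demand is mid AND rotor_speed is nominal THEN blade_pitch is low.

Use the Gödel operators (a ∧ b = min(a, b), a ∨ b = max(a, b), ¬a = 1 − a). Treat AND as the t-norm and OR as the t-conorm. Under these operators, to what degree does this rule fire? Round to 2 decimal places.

firing strength: low=0.36, mid=0.29, nominal=0.19; AND[min(a, b)] → w = 0.19

0.19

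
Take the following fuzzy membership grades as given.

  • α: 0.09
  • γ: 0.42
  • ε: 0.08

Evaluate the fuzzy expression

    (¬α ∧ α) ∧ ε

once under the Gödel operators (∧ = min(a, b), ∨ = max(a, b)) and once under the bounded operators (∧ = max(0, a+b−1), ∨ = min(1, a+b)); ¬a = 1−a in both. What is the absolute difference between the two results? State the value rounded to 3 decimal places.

Under Gödel:
  ¬α = 1 − 0.09 = 0.91
  ¬α ∧ α = min(a, b) on (0.91, 0.09) = 0.09
  (¬α ∧ α) ∧ ε = min(a, b) on (0.09, 0.08) = 0.08
  → value = 0.0800
Under bounded:
  ¬α = 1 − 0.09 = 0.91
  ¬α ∧ α = max(0, a+b−1) on (0.91, 0.09) = 0.00
  (¬α ∧ α) ∧ ε = max(0, a+b−1) on (0.00, 0.08) = 0.00
  → value = 0.0000
|0.0800 − 0.0000| = 0.080

0.080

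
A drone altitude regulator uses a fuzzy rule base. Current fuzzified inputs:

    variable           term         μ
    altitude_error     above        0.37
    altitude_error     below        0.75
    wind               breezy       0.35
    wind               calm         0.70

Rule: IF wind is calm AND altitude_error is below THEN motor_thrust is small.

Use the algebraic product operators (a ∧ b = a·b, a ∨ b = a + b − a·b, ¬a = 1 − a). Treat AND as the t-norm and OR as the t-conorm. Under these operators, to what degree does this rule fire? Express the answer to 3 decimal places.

0.525

firing strength: calm=0.70, below=0.75; AND[a·b] → w = 0.5250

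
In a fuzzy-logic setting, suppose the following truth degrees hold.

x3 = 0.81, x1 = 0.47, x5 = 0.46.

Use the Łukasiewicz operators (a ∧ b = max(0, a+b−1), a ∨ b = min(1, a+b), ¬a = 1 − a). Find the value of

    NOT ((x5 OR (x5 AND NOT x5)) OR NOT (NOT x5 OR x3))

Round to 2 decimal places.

0.54

NOT x5 = 1 − 0.46 = 0.54
x5 AND NOT x5 = max(0, a+b−1) on (0.46, 0.54) = 0.00
x5 OR (x5 AND NOT x5) = min(1, a+b) on (0.46, 0.00) = 0.46
NOT x5 = 1 − 0.46 = 0.54
NOT x5 OR x3 = min(1, a+b) on (0.54, 0.81) = 1.00
NOT (NOT x5 OR x3) = 1 − 1.00 = 0.00
(x5 OR (x5 AND NOT x5)) OR NOT (NOT x5 OR x3) = min(1, a+b) on (0.46, 0.00) = 0.46
NOT ((x5 OR (x5 AND NOT x5)) OR NOT (NOT x5 OR x3)) = 1 − 0.46 = 0.54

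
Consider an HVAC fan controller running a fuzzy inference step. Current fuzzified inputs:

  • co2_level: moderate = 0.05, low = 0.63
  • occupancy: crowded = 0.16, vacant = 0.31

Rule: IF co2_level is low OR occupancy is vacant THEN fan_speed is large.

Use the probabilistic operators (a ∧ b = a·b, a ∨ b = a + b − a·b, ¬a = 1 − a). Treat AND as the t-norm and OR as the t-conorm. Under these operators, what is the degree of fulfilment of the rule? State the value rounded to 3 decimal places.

0.745

firing strength: low=0.63, vacant=0.31; OR[a + b − a·b] → w = 0.7447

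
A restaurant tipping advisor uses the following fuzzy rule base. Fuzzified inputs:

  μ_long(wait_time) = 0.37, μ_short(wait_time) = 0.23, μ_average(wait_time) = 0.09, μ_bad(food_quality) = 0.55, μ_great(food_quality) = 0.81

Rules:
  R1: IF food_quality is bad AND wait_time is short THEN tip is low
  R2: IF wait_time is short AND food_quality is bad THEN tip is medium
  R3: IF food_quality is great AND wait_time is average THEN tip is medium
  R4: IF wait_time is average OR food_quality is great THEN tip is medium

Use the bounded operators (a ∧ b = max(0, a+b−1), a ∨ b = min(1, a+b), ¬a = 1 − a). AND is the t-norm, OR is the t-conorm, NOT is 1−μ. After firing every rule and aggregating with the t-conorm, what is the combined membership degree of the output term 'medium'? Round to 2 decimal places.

R1: bad=0.55, short=0.23; AND[max(0, a+b−1)] → w = 0.00
R2: short=0.23, bad=0.55; AND[max(0, a+b−1)] → w = 0.00
R3: great=0.81, average=0.09; AND[max(0, a+b−1)] → w = 0.00
R4: average=0.09, great=0.81; OR[min(1, a+b)] → w = 0.90
Rules with consequent 'medium': {R2, R3, R4} → strengths 0.00, 0.00, 0.90
Aggregate via t-conorm [min(1, a+b)]: 0.90

0.90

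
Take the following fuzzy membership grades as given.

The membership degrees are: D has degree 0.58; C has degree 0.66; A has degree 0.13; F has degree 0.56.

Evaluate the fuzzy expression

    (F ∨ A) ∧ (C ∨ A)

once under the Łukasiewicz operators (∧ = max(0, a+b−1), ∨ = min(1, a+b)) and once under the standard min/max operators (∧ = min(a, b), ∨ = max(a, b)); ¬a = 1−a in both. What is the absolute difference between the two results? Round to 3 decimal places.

0.080

Under Łukasiewicz:
  F ∨ A = min(1, a+b) on (0.56, 0.13) = 0.69
  C ∨ A = min(1, a+b) on (0.66, 0.13) = 0.79
  (F ∨ A) ∧ (C ∨ A) = max(0, a+b−1) on (0.69, 0.79) = 0.48
  → value = 0.4800
Under standard min/max:
  F ∨ A = max(a, b) on (0.56, 0.13) = 0.56
  C ∨ A = max(a, b) on (0.66, 0.13) = 0.66
  (F ∨ A) ∧ (C ∨ A) = min(a, b) on (0.56, 0.66) = 0.56
  → value = 0.5600
|0.4800 − 0.5600| = 0.080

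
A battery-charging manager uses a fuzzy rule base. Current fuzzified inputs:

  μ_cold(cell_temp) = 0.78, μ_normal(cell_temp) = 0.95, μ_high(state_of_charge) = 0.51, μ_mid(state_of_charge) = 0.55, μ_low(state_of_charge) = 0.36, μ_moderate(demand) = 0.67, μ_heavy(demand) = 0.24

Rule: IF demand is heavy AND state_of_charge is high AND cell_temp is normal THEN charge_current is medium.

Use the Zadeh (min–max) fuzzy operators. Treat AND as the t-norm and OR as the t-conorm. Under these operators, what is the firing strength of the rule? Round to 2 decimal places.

firing strength: heavy=0.24, high=0.51, normal=0.95; AND[min(a, b)] → w = 0.24

0.24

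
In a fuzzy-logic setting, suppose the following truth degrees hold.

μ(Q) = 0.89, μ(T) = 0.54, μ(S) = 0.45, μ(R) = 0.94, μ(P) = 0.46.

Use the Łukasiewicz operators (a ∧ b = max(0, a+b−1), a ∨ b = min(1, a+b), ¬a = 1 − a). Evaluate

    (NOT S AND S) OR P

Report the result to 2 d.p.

0.46

NOT S = 1 − 0.45 = 0.55
NOT S AND S = max(0, a+b−1) on (0.55, 0.45) = 0.00
(NOT S AND S) OR P = min(1, a+b) on (0.00, 0.46) = 0.46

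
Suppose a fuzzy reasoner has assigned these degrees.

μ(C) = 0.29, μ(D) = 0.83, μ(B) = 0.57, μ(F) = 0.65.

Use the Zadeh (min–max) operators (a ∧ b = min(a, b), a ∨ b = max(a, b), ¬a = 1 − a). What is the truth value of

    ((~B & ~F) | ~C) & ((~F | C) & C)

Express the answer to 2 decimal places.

0.29

~B = 1 − 0.57 = 0.43
~F = 1 − 0.65 = 0.35
~B & ~F = min(a, b) on (0.43, 0.35) = 0.35
~C = 1 − 0.29 = 0.71
(~B & ~F) | ~C = max(a, b) on (0.35, 0.71) = 0.71
~F = 1 − 0.65 = 0.35
~F | C = max(a, b) on (0.35, 0.29) = 0.35
(~F | C) & C = min(a, b) on (0.35, 0.29) = 0.29
((~B & ~F) | ~C) & ((~F | C) & C) = min(a, b) on (0.71, 0.29) = 0.29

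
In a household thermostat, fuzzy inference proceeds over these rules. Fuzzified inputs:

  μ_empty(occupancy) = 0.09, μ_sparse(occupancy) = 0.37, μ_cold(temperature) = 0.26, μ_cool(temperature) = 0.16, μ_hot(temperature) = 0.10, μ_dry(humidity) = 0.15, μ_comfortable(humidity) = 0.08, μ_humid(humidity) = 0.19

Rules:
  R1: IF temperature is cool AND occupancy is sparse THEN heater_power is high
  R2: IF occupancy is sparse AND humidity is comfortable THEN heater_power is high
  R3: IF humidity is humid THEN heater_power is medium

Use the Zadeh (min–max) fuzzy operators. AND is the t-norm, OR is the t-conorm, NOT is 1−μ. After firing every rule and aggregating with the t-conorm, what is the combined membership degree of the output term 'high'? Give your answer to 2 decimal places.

R1: cool=0.16, sparse=0.37; AND[min(a, b)] → w = 0.16
R2: sparse=0.37, comfortable=0.08; AND[min(a, b)] → w = 0.08
R3: humid=0.19 → w = 0.19
Rules with consequent 'high': {R1, R2} → strengths 0.16, 0.08
Aggregate via t-conorm [max(a, b)]: 0.16

0.16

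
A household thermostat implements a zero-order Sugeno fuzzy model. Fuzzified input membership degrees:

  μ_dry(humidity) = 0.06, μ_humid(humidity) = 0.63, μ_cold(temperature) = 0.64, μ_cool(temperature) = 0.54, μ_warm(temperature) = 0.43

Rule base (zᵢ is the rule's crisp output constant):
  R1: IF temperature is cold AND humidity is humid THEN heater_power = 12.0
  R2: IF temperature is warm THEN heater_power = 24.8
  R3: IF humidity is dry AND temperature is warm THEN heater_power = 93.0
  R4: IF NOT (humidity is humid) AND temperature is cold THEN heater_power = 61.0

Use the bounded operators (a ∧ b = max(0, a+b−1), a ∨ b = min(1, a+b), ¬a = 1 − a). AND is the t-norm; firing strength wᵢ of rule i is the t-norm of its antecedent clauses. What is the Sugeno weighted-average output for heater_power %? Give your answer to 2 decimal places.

20.44

R1 (z=12.0): cold=0.64, humid=0.63; AND[max(0, a+b−1)] → w = 0.27
R2 (z=24.8): warm=0.43 → w = 0.43
R3 (z=93.0): dry=0.06, warm=0.43; AND[max(0, a+b−1)] → w = 0.00
R4 (z=61.0): ¬humid=1−0.63=0.37, cold=0.64; AND[max(0, a+b−1)] → w = 0.01
Weighted average = (0.27·12.0 + 0.43·24.8 + 0.00·93.0 + 0.01·61.0) / (0.27 + 0.43 + 0.00 + 0.01)
  = 14.5140 / 0.7100 = 20.44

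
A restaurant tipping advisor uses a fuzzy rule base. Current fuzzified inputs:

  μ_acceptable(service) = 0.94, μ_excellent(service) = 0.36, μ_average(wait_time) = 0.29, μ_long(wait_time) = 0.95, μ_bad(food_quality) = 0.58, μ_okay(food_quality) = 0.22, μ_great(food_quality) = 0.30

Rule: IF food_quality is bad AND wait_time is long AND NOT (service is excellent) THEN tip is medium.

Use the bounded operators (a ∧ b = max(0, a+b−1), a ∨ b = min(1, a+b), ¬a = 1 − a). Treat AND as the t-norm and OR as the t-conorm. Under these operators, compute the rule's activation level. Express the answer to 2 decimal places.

firing strength: bad=0.58, long=0.95, ¬excellent=1−0.36=0.64; AND[max(0, a+b−1)] → w = 0.17

0.17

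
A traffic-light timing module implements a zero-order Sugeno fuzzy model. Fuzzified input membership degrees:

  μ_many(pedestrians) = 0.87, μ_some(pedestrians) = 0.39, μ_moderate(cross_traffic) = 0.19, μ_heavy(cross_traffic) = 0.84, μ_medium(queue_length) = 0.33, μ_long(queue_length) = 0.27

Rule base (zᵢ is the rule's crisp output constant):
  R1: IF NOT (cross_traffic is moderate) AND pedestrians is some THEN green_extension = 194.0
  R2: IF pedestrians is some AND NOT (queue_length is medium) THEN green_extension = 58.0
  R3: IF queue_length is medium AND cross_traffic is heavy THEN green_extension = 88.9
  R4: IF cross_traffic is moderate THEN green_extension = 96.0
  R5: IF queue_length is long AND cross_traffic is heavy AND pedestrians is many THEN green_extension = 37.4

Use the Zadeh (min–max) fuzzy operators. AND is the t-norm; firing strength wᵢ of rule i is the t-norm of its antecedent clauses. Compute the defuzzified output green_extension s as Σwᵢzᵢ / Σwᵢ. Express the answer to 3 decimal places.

R1 (z=194.0): ¬moderate=1−0.19=0.81, some=0.39; AND[min(a, b)] → w = 0.39
R2 (z=58.0): some=0.39, ¬medium=1−0.33=0.67; AND[min(a, b)] → w = 0.39
R3 (z=88.9): medium=0.33, heavy=0.84; AND[min(a, b)] → w = 0.33
R4 (z=96.0): moderate=0.19 → w = 0.19
R5 (z=37.4): long=0.27, heavy=0.84, many=0.87; AND[min(a, b)] → w = 0.27
Weighted average = (0.39·194.0 + 0.39·58.0 + 0.33·88.9 + 0.19·96.0 + 0.27·37.4) / (0.39 + 0.39 + 0.33 + 0.19 + 0.27)
  = 155.9550 / 1.5700 = 99.334

99.334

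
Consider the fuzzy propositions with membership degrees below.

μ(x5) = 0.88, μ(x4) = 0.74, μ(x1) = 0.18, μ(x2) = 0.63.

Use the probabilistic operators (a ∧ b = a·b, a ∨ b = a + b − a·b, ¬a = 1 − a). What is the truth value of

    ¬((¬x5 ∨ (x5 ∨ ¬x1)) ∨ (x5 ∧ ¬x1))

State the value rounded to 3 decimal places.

0.005

¬x5 = 1 − 0.8800 = 0.1200
¬x1 = 1 − 0.1800 = 0.8200
x5 ∨ ¬x1 = a + b − a·b on (0.8800, 0.8200) = 0.9784
¬x5 ∨ (x5 ∨ ¬x1) = a + b − a·b on (0.1200, 0.9784) = 0.9810
¬x1 = 1 − 0.1800 = 0.8200
x5 ∧ ¬x1 = a·b on (0.8800, 0.8200) = 0.7216
(¬x5 ∨ (x5 ∨ ¬x1)) ∨ (x5 ∧ ¬x1) = a + b − a·b on (0.9810, 0.7216) = 0.9947
¬((¬x5 ∨ (x5 ∨ ¬x1)) ∨ (x5 ∧ ¬x1)) = 1 − 0.9947 = 0.0053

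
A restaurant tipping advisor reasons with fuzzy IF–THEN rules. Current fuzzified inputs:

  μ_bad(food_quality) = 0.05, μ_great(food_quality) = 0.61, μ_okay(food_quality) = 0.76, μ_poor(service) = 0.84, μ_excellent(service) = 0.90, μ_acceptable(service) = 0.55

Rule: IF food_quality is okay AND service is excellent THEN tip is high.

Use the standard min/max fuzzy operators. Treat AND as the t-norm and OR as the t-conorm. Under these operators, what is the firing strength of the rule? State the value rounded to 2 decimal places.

0.76

firing strength: okay=0.76, excellent=0.90; AND[min(a, b)] → w = 0.76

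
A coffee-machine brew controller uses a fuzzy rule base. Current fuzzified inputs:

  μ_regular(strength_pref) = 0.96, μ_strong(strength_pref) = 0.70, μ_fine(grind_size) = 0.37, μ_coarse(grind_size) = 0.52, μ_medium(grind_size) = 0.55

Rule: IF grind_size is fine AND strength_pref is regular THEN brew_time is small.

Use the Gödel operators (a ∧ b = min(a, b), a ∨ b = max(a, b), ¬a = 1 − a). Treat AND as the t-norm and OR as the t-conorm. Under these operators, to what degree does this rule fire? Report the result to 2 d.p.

firing strength: fine=0.37, regular=0.96; AND[min(a, b)] → w = 0.37

0.37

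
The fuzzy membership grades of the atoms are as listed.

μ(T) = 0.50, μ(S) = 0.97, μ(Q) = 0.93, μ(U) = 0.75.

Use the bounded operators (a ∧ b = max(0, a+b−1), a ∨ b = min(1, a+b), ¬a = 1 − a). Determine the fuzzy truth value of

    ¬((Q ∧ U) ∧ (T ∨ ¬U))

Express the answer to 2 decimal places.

Q ∧ U = max(0, a+b−1) on (0.93, 0.75) = 0.68
¬U = 1 − 0.75 = 0.25
T ∨ ¬U = min(1, a+b) on (0.50, 0.25) = 0.75
(Q ∧ U) ∧ (T ∨ ¬U) = max(0, a+b−1) on (0.68, 0.75) = 0.43
¬((Q ∧ U) ∧ (T ∨ ¬U)) = 1 − 0.43 = 0.57

0.57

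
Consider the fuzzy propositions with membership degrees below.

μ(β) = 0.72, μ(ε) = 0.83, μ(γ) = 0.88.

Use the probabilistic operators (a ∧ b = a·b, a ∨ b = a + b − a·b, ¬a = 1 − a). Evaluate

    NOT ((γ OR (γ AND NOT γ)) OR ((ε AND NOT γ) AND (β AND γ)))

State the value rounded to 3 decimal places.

0.101

NOT γ = 1 − 0.8800 = 0.1200
γ AND NOT γ = a·b on (0.8800, 0.1200) = 0.1056
γ OR (γ AND NOT γ) = a + b − a·b on (0.8800, 0.1056) = 0.8927
NOT γ = 1 − 0.8800 = 0.1200
ε AND NOT γ = a·b on (0.8300, 0.1200) = 0.0996
β AND γ = a·b on (0.7200, 0.8800) = 0.6336
(ε AND NOT γ) AND (β AND γ) = a·b on (0.0996, 0.6336) = 0.0631
(γ OR (γ AND NOT γ)) OR ((ε AND NOT γ) AND (β AND γ)) = a + b − a·b on (0.8927, 0.0631) = 0.8994
NOT ((γ OR (γ AND NOT γ)) OR ((ε AND NOT γ) AND (β AND γ))) = 1 − 0.8994 = 0.1006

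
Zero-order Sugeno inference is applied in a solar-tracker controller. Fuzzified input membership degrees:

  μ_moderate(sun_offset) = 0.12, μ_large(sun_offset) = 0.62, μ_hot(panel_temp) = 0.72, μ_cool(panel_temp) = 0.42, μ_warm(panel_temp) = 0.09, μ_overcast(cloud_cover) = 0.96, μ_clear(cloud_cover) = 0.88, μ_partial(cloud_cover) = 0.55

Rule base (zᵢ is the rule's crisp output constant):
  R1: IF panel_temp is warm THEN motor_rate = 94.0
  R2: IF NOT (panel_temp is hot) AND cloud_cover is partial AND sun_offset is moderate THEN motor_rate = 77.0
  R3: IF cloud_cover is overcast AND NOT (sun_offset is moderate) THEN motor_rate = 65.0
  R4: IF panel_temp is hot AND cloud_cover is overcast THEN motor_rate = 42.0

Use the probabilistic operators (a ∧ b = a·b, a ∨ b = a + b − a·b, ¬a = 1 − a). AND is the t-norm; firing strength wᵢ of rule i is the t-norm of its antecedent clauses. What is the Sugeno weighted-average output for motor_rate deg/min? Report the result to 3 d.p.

57.055

R1 (z=94.0): warm=0.09 → w = 0.0900
R2 (z=77.0): ¬hot=1−0.72=0.28, partial=0.55, moderate=0.12; AND[a·b] → w = 0.0185
R3 (z=65.0): overcast=0.96, ¬moderate=1−0.12=0.88; AND[a·b] → w = 0.8448
R4 (z=42.0): hot=0.72, overcast=0.96; AND[a·b] → w = 0.6912
Weighted average = (0.0900·94.0 + 0.0185·77.0 + 0.8448·65.0 + 0.6912·42.0) / (0.0900 + 0.0185 + 0.8448 + 0.6912)
  = 93.8254 / 1.6445 = 57.055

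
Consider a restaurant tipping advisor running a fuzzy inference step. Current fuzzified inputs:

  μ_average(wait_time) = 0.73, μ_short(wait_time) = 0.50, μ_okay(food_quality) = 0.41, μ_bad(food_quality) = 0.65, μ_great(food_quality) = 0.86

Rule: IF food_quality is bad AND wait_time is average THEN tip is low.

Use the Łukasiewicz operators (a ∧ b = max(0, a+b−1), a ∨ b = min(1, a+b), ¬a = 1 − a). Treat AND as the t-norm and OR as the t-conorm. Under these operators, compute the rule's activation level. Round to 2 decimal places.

0.38

firing strength: bad=0.65, average=0.73; AND[max(0, a+b−1)] → w = 0.38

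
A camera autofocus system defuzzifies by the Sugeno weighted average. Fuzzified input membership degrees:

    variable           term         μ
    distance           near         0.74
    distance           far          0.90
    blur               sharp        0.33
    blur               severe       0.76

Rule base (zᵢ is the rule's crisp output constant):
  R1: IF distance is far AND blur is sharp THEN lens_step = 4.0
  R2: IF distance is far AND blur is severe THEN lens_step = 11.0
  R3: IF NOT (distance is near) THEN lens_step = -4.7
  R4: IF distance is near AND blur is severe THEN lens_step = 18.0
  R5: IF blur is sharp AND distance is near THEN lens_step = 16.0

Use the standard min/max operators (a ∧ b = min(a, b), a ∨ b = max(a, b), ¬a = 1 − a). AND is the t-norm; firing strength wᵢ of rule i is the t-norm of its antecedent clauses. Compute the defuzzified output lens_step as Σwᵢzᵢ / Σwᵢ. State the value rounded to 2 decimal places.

R1 (z=4.0): far=0.90, sharp=0.33; AND[min(a, b)] → w = 0.33
R2 (z=11.0): far=0.90, severe=0.76; AND[min(a, b)] → w = 0.76
R3 (z=-4.7): ¬near=1−0.74=0.26 → w = 0.26
R4 (z=18.0): near=0.74, severe=0.76; AND[min(a, b)] → w = 0.74
R5 (z=16.0): sharp=0.33, near=0.74; AND[min(a, b)] → w = 0.33
Weighted average = (0.33·4.0 + 0.76·11.0 + 0.26·-4.7 + 0.74·18.0 + 0.33·16.0) / (0.33 + 0.76 + 0.26 + 0.74 + 0.33)
  = 27.0580 / 2.4200 = 11.18

11.18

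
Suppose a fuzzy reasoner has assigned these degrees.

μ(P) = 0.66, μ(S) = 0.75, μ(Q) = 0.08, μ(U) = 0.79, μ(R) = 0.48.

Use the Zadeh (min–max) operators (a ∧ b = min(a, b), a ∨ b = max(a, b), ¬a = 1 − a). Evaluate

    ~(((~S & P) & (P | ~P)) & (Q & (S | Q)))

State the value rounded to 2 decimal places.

0.92

~S = 1 − 0.75 = 0.25
~S & P = min(a, b) on (0.25, 0.66) = 0.25
~P = 1 − 0.66 = 0.34
P | ~P = max(a, b) on (0.66, 0.34) = 0.66
(~S & P) & (P | ~P) = min(a, b) on (0.25, 0.66) = 0.25
S | Q = max(a, b) on (0.75, 0.08) = 0.75
Q & (S | Q) = min(a, b) on (0.08, 0.75) = 0.08
((~S & P) & (P | ~P)) & (Q & (S | Q)) = min(a, b) on (0.25, 0.08) = 0.08
~(((~S & P) & (P | ~P)) & (Q & (S | Q))) = 1 − 0.08 = 0.92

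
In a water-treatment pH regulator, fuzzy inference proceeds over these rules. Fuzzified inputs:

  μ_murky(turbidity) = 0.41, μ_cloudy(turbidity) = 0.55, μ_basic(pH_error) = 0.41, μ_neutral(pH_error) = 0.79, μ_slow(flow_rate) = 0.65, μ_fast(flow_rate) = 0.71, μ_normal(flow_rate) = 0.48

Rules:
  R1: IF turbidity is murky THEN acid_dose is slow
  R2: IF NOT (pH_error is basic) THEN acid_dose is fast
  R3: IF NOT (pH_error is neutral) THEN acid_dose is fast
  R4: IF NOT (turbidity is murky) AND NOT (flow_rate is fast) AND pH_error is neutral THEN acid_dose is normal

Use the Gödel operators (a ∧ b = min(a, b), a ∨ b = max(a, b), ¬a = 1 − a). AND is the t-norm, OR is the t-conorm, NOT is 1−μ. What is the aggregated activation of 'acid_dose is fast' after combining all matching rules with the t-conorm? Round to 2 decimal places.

0.59

R1: murky=0.41 → w = 0.41
R2: ¬basic=1−0.41=0.59 → w = 0.59
R3: ¬neutral=1−0.79=0.21 → w = 0.21
R4: ¬murky=1−0.41=0.59, ¬fast=1−0.71=0.29, neutral=0.79; AND[min(a, b)] → w = 0.29
Rules with consequent 'fast': {R2, R3} → strengths 0.59, 0.21
Aggregate via t-conorm [max(a, b)]: 0.59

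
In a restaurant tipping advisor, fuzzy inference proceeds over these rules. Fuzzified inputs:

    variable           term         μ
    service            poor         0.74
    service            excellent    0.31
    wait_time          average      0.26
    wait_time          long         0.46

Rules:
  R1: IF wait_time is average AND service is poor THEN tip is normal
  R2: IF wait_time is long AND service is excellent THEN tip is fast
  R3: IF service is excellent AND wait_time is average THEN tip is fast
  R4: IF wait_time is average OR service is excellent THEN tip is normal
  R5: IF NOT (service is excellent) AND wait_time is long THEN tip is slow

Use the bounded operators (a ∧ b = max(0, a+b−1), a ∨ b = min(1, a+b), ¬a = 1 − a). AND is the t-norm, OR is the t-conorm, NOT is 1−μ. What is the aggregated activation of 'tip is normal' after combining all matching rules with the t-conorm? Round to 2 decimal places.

0.57

R1: average=0.26, poor=0.74; AND[max(0, a+b−1)] → w = 0.00
R2: long=0.46, excellent=0.31; AND[max(0, a+b−1)] → w = 0.00
R3: excellent=0.31, average=0.26; AND[max(0, a+b−1)] → w = 0.00
R4: average=0.26, excellent=0.31; OR[min(1, a+b)] → w = 0.57
R5: ¬excellent=1−0.31=0.69, long=0.46; AND[max(0, a+b−1)] → w = 0.15
Rules with consequent 'normal': {R1, R4} → strengths 0.00, 0.57
Aggregate via t-conorm [min(1, a+b)]: 0.57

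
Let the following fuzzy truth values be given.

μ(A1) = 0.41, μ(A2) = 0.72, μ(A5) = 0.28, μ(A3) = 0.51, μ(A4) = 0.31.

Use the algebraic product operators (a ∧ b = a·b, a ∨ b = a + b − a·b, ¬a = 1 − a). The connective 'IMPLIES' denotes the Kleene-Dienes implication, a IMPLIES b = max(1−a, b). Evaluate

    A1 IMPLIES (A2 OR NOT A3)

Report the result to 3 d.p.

NOT A3 = 1 − 0.5100 = 0.4900
A2 OR NOT A3 = a + b − a·b on (0.7200, 0.4900) = 0.8572
A1 IMPLIES (A2 OR NOT A3)  [Kleene-Dienes: max(1−a, b)] with a=0.4100, b=0.8572 → 0.8572

0.857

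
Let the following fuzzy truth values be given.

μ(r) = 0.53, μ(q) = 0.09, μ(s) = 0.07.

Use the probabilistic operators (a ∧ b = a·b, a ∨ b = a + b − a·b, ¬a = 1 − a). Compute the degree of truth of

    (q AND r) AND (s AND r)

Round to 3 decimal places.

0.002

q AND r = a·b on (0.0900, 0.5300) = 0.0477
s AND r = a·b on (0.0700, 0.5300) = 0.0371
(q AND r) AND (s AND r) = a·b on (0.0477, 0.0371) = 0.0018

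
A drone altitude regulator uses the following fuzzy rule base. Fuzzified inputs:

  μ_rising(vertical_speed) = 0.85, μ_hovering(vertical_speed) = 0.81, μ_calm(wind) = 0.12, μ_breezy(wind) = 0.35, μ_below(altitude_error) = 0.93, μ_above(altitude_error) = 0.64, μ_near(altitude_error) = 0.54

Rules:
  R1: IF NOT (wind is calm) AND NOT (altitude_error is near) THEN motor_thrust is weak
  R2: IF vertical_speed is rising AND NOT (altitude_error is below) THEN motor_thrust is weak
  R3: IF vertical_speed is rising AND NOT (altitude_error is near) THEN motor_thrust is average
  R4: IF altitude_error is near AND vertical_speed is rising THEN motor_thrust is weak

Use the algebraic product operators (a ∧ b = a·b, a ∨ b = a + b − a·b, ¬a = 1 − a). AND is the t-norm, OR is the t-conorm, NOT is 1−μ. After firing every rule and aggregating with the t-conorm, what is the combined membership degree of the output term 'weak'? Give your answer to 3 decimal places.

0.697

R1: ¬calm=1−0.12=0.88, ¬near=1−0.54=0.46; AND[a·b] → w = 0.4048
R2: rising=0.85, ¬below=1−0.93=0.07; AND[a·b] → w = 0.0595
R3: rising=0.85, ¬near=1−0.54=0.46; AND[a·b] → w = 0.3910
R4: near=0.54, rising=0.85; AND[a·b] → w = 0.4590
Rules with consequent 'weak': {R1, R2, R4} → strengths 0.4048, 0.0595, 0.4590
Aggregate via t-conorm [a + b − a·b]: 0.6972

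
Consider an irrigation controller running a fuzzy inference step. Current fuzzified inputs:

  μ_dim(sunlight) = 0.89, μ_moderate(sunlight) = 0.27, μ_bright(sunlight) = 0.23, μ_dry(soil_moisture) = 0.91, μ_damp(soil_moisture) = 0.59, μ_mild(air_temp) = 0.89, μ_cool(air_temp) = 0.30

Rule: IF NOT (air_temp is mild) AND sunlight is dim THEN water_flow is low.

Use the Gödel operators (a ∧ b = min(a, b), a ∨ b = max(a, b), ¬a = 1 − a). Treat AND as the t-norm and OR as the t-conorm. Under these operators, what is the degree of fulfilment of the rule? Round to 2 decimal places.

0.11

firing strength: ¬mild=1−0.89=0.11, dim=0.89; AND[min(a, b)] → w = 0.11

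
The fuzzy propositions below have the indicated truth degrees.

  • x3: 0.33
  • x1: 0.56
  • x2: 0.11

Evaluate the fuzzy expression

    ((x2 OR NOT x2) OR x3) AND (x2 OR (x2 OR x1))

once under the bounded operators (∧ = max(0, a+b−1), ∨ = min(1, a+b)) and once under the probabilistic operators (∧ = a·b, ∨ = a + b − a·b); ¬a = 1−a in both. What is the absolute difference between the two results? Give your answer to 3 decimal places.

0.171

Under bounded:
  NOT x2 = 1 − 0.11 = 0.89
  x2 OR NOT x2 = min(1, a+b) on (0.11, 0.89) = 1.00
  (x2 OR NOT x2) OR x3 = min(1, a+b) on (1.00, 0.33) = 1.00
  x2 OR x1 = min(1, a+b) on (0.11, 0.56) = 0.67
  x2 OR (x2 OR x1) = min(1, a+b) on (0.11, 0.67) = 0.78
  ((x2 OR NOT x2) OR x3) AND (x2 OR (x2 OR x1)) = max(0, a+b−1) on (1.00, 0.78) = 0.78
  → value = 0.7800
Under probabilistic:
  NOT x2 = 1 − 0.1100 = 0.8900
  x2 OR NOT x2 = a + b − a·b on (0.1100, 0.8900) = 0.9021
  (x2 OR NOT x2) OR x3 = a + b − a·b on (0.9021, 0.3300) = 0.9344
  x2 OR x1 = a + b − a·b on (0.1100, 0.5600) = 0.6084
  x2 OR (x2 OR x1) = a + b − a·b on (0.1100, 0.6084) = 0.6515
  ((x2 OR NOT x2) OR x3) AND (x2 OR (x2 OR x1)) = a·b on (0.9344, 0.6515) = 0.6087
  → value = 0.6087
|0.7800 − 0.6087| = 0.171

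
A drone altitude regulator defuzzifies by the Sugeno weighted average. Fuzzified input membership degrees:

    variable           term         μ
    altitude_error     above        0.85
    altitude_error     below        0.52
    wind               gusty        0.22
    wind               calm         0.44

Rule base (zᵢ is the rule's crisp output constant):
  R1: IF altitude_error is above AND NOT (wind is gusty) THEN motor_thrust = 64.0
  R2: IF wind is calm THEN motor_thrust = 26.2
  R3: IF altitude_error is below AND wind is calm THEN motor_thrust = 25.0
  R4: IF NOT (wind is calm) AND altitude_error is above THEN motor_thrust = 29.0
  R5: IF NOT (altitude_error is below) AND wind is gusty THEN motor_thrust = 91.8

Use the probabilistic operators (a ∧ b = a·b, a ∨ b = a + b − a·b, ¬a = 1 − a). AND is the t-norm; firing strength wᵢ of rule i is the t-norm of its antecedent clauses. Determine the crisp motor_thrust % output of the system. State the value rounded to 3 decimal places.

43.471

R1 (z=64.0): above=0.85, ¬gusty=1−0.22=0.78; AND[a·b] → w = 0.6630
R2 (z=26.2): calm=0.44 → w = 0.4400
R3 (z=25.0): below=0.52, calm=0.44; AND[a·b] → w = 0.2288
R4 (z=29.0): ¬calm=1−0.44=0.56, above=0.85; AND[a·b] → w = 0.4760
R5 (z=91.8): ¬below=1−0.52=0.48, gusty=0.22; AND[a·b] → w = 0.1056
Weighted average = (0.6630·64.0 + 0.4400·26.2 + 0.2288·25.0 + 0.4760·29.0 + 0.1056·91.8) / (0.6630 + 0.4400 + 0.2288 + 0.4760 + 0.1056)
  = 83.1781 / 1.9134 = 43.471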